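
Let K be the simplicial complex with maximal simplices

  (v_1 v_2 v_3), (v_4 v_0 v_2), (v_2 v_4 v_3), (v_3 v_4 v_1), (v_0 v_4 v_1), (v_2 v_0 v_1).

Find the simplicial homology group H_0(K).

We work with the vertex ordering v_0 < v_1 < v_2 < v_3 < v_4. The simplices of K, each written with vertices in increasing order, are:

  0-simplices (5): [v_0], [v_1], [v_2], [v_3], [v_4]
  1-simplices (9): [v_0,v_1], [v_0,v_2], [v_0,v_4], [v_1,v_2], [v_1,v_3], [v_1,v_4], [v_2,v_3], [v_2,v_4], [v_3,v_4]
  2-simplices (6): [v_0,v_1,v_2], [v_0,v_1,v_4], [v_0,v_2,v_4], [v_1,v_2,v_3], [v_1,v_3,v_4], [v_2,v_3,v_4]

Hence C_0 ≅ Z^5, C_1 ≅ Z^9, C_2 ≅ Z^6.

∂_1: C_1 → C_0 sends each edge [p,q] (with p < q) to q − p. For instance
  ∂[v_2,v_4] = [v_4] − [v_2].
This gives a 5×9 integer matrix of rank 4; reducing to Smith normal form yields diagonal entries (1,1,1,1).

Boundary ∂_2: C_2 → C_1 acts by ∂[p,q,r] = [q,r] − [p,r] + [p,q]. For instance
  ∂[v_2,v_3,v_4] = [v_3,v_4] − [v_2,v_4] + [v_2,v_3],
  ∂[v_1,v_2,v_3] = [v_2,v_3] − [v_1,v_3] + [v_1,v_2].
This gives a 9×6 integer matrix of rank 5; reducing to Smith normal form yields diagonal entries (1,1,1,1,1).

Reading off H_k = ker ∂_k / im ∂_{k+1}:

  H_0: rank C_0 − rank ∂_1 = 5 − 4 = 1, and the invariant factors of ∂_1 are all 1, so H_0 ≅ Z.

H_0 = Z.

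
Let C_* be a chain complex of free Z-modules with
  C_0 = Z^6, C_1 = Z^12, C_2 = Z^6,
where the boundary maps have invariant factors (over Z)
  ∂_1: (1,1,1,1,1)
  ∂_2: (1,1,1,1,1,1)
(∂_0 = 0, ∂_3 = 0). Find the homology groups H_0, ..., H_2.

H_0: b_0 = 6 − 0 − 5 = 1; torsion from ∂_1 factors > 1: none. So H_0 = Z.
H_1: b_1 = 12 − 5 − 6 = 1; torsion from ∂_2 factors > 1: none. So H_1 = Z.
H_2: b_2 = 6 − 6 − 0 = 0; torsion from ∂_3 factors > 1: none. So H_2 = 0.

H_0 = Z,  H_1 = Z,  H_2 = 0.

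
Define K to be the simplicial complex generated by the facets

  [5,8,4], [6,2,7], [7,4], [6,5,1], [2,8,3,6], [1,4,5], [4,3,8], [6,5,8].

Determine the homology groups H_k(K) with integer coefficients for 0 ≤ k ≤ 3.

H_0 = Z,  H_1 = Z,  H_2 = 0,  H_3 = 0.

We work with the vertex ordering 1 < 2 < 3 < 4 < 5 < 6 < 7 < 8. The simplices of K, each written with vertices in increasing order, are:

  0-simplices (8): [1], [2], [3], [4], [5], [6], [7], [8]
  1-simplices (17): [1,4], [1,5], [1,6], [2,3], [2,6], [2,7], [2,8], [3,4], [3,6], [3,8], [4,5], [4,7], [4,8], [5,6], [5,8], [6,7], [6,8]
  2-simplices (10): [1,4,5], [1,5,6], [2,3,6], [2,3,8], [2,6,7], [2,6,8], [3,4,8], [3,6,8], [4,5,8], [5,6,8]
  3-simplices (1): [2,3,6,8]

Hence C_0 ≅ Z^8, C_1 ≅ Z^17, C_2 ≅ Z^10, C_3 ≅ Z^1.

The boundary map ∂_1: C_1 → C_0 is given by ∂[p,q] = [q] − [p].
The resulting 8×17 matrix has rank 7, and its Smith normal form has invariant factors (1,1,1,1,1,1,1).

∂_2: C_2 → C_1 sends each 2-simplex [p,q,r] to [q,r] − [p,r] + [p,q]. For instance
  ∂[4,5,8] = [5,8] − [4,8] + [4,5],
  ∂[1,4,5] = [4,5] − [1,5] + [1,4].
The resulting 17×10 matrix has rank 9, and its Smith normal form has invariant factors (1,1,1,1,1,1,1,1,1).

∂_3: C_3 → C_2 sends each 3-simplex σ to the alternating sum Σ_i (−1)^i (σ with its i-th vertex removed). For instance
  ∂[2,3,6,8] = [3,6,8] − [2,6,8] + [2,3,8] − [2,3,6].
This gives a 10×1 integer matrix of rank 1; reducing to Smith normal form yields diagonal entries (1).

Reading off H_k = ker ∂_k / im ∂_{k+1}:

  H_0: rank C_0 − rank ∂_1 = 8 − 7 = 1, and the invariant factors of ∂_1 are all 1, so H_0 = Z.
  H_1: rank ker ∂_1 − rank ∂_2 = (17 − 7) − 9 = 1, and the invariant factors of ∂_2 are all 1, so H_1 = Z.
  H_2: rank ker ∂_2 − rank ∂_3 = (10 − 9) − 1 = 0, and the invariant factors of ∂_3 are all 1, so H_2 = 0.
  H_3: rank ker ∂_3 − rank ∂_4 = (1 − 1) − 0 = 0, and there is no ∂_4, so H_3 = 0.

As a check, the Euler characteristic is 8 − 17 + 10 − 1 = 0, which agrees with 1 − 1 + 0 − 0 = 0.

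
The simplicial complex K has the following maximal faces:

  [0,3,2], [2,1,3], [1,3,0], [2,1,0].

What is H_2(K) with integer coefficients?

H_2 ≅ Z.

Fix the vertex order 0 < 1 < 2 < 3 and write every simplex with vertices in increasing order. Then dim K = 2 and the simplices of K are:

  0-simplices (4): [0], [1], [2], [3]
  1-simplices (6): [0,1], [0,2], [0,3], [1,2], [1,3], [2,3]
  2-simplices (4): [0,1,2], [0,1,3], [0,2,3], [1,2,3]

giving chain groups C_0 ≅ Z^4, C_1 ≅ Z^6, C_2 ≅ Z^4.

The boundary map ∂_1: C_1 → C_0 sends each edge [p,q] (with p < q) to q − p.
As a 4×6 matrix over Z this has rank 3, with invariant factors (1,1,1).

Boundary ∂_2: C_2 → C_1 acts by ∂[p,q,r] = [q,r] − [p,r] + [p,q]. For instance
  ∂[1,2,3] = [2,3] − [1,3] + [1,2],
  ∂[0,2,3] = [2,3] − [0,3] + [0,2].
The resulting 6×4 matrix has rank 3, and its Smith normal form has invariant factors (1,1,1).

Now H_k = ker ∂_k / im ∂_{k+1}, so:

  H_2: rank ker ∂_2 − rank ∂_3 = (4 − 3) − 0 = 1, and there is no ∂_3, so H_2 = Z.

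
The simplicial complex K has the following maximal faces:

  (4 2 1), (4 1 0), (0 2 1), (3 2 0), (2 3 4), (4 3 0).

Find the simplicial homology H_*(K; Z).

Order the vertices as 0 < 1 < 2 < 3 < 4. Listing each simplex with vertices in this order, K has dimension 2 with simplices:

  0-simplices (5): [0], [1], [2], [3], [4]
  1-simplices (9): [0,1], [0,2], [0,3], [0,4], [1,2], [1,4], [2,3], [2,4], [3,4]
  2-simplices (6): [0,1,2], [0,1,4], [0,2,3], [0,3,4], [1,2,4], [2,3,4]

giving chain groups C_0 ≅ Z^5, C_1 ≅ Z^9, C_2 ≅ Z^6.

∂_1: C_1 → C_0 sends each edge [p,q] (with p < q) to q − p. For instance
  ∂[1,2] = [2] − [1].
As a 5×9 matrix over Z this has rank 4, with invariant factors (1,1,1,1).

∂_2: C_2 → C_1 maps a triangle to the signed sum of its edges. For instance
  ∂[0,1,4] = [1,4] − [0,4] + [0,1],
  ∂[0,2,3] = [2,3] − [0,3] + [0,2].
This gives a 9×6 integer matrix of rank 5; reducing to Smith normal form yields diagonal entries (1,1,1,1,1).

Now H_k = ker ∂_k / im ∂_{k+1}, so:

  H_0: rank C_0 − rank ∂_1 = 5 − 4 = 1, and the invariant factors of ∂_1 are all 1, so H_0 ≅ Z.
  H_1: rank ker ∂_1 − rank ∂_2 = (9 − 4) − 5 = 0, and the invariant factors of ∂_2 are all 1, so H_1 ≅ 0.
  H_2: rank ker ∂_2 − rank ∂_3 = (6 − 5) − 0 = 1, and there is no ∂_3, so H_2 ≅ Z.

H_0 ≅ Z,  H_1 = 0,  H_2 ≅ Z.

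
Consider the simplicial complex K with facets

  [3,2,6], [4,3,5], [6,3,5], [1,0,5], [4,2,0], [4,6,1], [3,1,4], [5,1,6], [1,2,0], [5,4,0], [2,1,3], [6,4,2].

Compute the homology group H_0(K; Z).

Order the vertices as 0 < 1 < 2 < 3 < 4 < 5 < 6. Listing each simplex with vertices in this order, K has dimension 2 with simplices:

  0-simplices (7): [0], [1], [2], [3], [4], [5], [6]
  1-simplices (18): [0,1], [0,2], [0,4], [0,5], [1,2], [1,3], [1,4], [1,5], [1,6], [2,3], [2,4], [2,6], [3,4], [3,5], [3,6], [4,5], [4,6], [5,6]
  2-simplices (12): [0,1,2], [0,1,5], [0,2,4], [0,4,5], [1,2,3], [1,3,4], [1,4,6], [1,5,6], [2,3,6], [2,4,6], [3,4,5], [3,5,6]

Hence C_0 ≅ Z^7, C_1 ≅ Z^18, C_2 ≅ Z^12.

Boundary ∂_1: C_1 → C_0 sends each edge [p,q] (with p < q) to q − p.
The resulting 7×18 matrix has rank 6, and its Smith normal form has invariant factors (1,1,1,1,1,1).

The boundary map ∂_2: C_2 → C_1 acts by ∂[p,q,r] = [q,r] − [p,r] + [p,q]. For instance
  ∂[0,4,5] = [4,5] − [0,5] + [0,4],
  ∂[2,3,6] = [3,6] − [2,6] + [2,3].
As a 18×12 matrix over Z this has rank 12, with invariant factors (1,1,1,1,1,1,1,1,1,1,1,2).

Reading off H_k = ker ∂_k / im ∂_{k+1}:

  H_0: rank C_0 − rank ∂_1 = 7 − 6 = 1, and the invariant factors of ∂_1 are all 1, so H_0 ≅ Z.

H_0 ≅ Z.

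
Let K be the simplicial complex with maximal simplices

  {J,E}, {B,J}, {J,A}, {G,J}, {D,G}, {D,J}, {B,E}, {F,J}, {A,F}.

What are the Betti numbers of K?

Fix the vertex order A < B < D < E < F < G < J and write every simplex with vertices in increasing order. Then dim K = 1 and the simplices of K are:

  0-simplices (7): A, B, D, E, F, G, J
  1-simplices (9): AF, AJ, BE, BJ, DG, DJ, EJ, FJ, GJ

so the chain groups are C_0 ≅ Z^7, C_1 ≅ Z^9.

The boundary map ∂_1: C_1 → C_0 sends each edge [p,q] (with p < q) to q − p. For instance
  ∂AJ = J − A.
This gives a 7×9 integer matrix of rank 6; reducing to Smith normal form yields diagonal entries (1,1,1,1,1,1).

Now H_k = ker ∂_k / im ∂_{k+1}, so:

  H_0: rank C_0 − rank ∂_1 = 7 − 6 = 1, and the invariant factors of ∂_1 are all 1, so H_0 = Z.
  H_1: rank ker ∂_1 − rank ∂_2 = (9 − 6) − 0 = 3, and there is no ∂_2, so H_1 = Z^3.

Hence the Betti numbers are b_0 = 1, b_1 = 3.

b_0 = 1, b_1 = 3.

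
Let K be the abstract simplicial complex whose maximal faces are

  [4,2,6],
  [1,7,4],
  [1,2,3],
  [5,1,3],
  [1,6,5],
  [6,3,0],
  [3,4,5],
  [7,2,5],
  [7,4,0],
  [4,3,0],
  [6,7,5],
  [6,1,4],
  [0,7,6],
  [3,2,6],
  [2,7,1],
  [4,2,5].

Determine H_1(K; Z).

Take the total order 0 < 1 < 2 < 3 < 4 < 5 < 6 < 7 on the vertex set. Then K (dimension 2) consists of the simplices:

  0-simplices (8): [0], [1], [2], [3], [4], [5], [6], [7]
  1-simplices (24): (24 of them)
  2-simplices (16): [0,3,4], [0,3,6], [0,4,7], [0,6,7], [1,2,3], [1,2,7], [1,3,5], [1,4,6], [1,4,7], [1,5,6], [2,3,6], [2,4,5], [2,4,6], [2,5,7], [3,4,5], [5,6,7]

so the chain groups are C_0 ≅ Z^8, C_1 ≅ Z^24, C_2 ≅ Z^16.

The boundary map ∂_1: C_1 → C_0 maps an edge to its endpoints' difference, ∂[p,q] = q − p. For instance
  ∂[2,5] = [5] − [2].
As a 8×24 matrix over Z this has rank 7, with invariant factors (1,1,1,1,1,1,1).

The boundary map ∂_2: C_2 → C_1 sends each 2-simplex [p,q,r] to [q,r] − [p,r] + [p,q]. For instance
  ∂[5,6,7] = [6,7] − [5,7] + [5,6],
  ∂[0,6,7] = [6,7] − [0,7] + [0,6].
This gives a 24×16 integer matrix of rank 15; reducing to Smith normal form yields diagonal entries (1,1,1,1,1,1,1,1,1,1,1,1,1,1,1).

From H_k ≅ ker(∂_k) / im(∂_{k+1}) we obtain:

  H_1: rank ker ∂_1 − rank ∂_2 = (24 − 7) − 15 = 2, and the invariant factors of ∂_2 are all 1, so H_1 = Z^2.

H_1 = Z^2.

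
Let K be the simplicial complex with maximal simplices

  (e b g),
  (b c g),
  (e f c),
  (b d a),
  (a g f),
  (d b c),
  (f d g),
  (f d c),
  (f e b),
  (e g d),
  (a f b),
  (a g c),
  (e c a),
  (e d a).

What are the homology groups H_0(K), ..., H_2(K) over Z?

H_0 = Z,  H_1 = Z^2,  H_2 = Z.

K has 7 vertices, 21 edges, 14 triangles.
rank ∂_0 = 0, rank ∂_1 = 6 ⇒ b_0 = 7 − 0 − 6 = 1; all invariant factors of ∂_1 are 1 so no torsion. So H_0 = Z.
rank ∂_1 = 6, rank ∂_2 = 13 ⇒ b_1 = 21 − 6 − 13 = 2; all invariant factors of ∂_2 are 1 so no torsion. So H_1 = Z^2.
rank ∂_2 = 13, rank ∂_3 = 0 ⇒ b_2 = 14 − 13 − 0 = 1. So H_2 = Z.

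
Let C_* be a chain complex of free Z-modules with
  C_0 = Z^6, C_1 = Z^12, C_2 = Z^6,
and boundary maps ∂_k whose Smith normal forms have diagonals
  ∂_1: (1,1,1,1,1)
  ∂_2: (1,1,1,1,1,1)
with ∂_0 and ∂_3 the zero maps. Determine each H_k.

H_0: b_0 = 6 − 0 − 5 = 1; torsion from ∂_1 factors > 1: none. So H_0 ≅ Z.
H_1: b_1 = 12 − 5 − 6 = 1; torsion from ∂_2 factors > 1: none. So H_1 ≅ Z.
H_2: b_2 = 6 − 6 − 0 = 0; torsion from ∂_3 factors > 1: none. So H_2 ≅ 0.

H_0 ≅ Z,  H_1 ≅ Z,  H_2 = 0.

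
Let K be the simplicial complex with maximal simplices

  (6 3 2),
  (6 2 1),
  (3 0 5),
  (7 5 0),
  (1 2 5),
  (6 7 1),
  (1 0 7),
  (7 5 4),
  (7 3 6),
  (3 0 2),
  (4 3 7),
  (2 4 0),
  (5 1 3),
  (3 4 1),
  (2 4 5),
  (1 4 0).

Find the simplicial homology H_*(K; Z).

H_0 ≅ Z,  H_1 ≅ Z^2,  H_2 ≅ Z.

Order the vertices as 0 < 1 < 2 < 3 < 4 < 5 < 6 < 7. Listing each simplex with vertices in this order, K has dimension 2 with simplices:

  0-simplices (8): [0], [1], [2], [3], [4], [5], [6], [7]
  1-simplices (24): (24 of them)
  2-simplices (16): [0,1,4], [0,1,7], [0,2,3], [0,2,4], [0,3,5], [0,5,7], [1,2,5], [1,2,6], [1,3,4], [1,3,5], [1,6,7], [2,3,6], [2,4,5], [3,4,7], [3,6,7], [4,5,7]

Hence C_0 ≅ Z^8, C_1 ≅ Z^24, C_2 ≅ Z^16.

∂_1: C_1 → C_0 is given by ∂[p,q] = [q] − [p]. For instance
  ∂[1,3] = [3] − [1].
The resulting 8×24 matrix has rank 7, and its Smith normal form has invariant factors (1,1,1,1,1,1,1).

∂_2: C_2 → C_1 acts by ∂[p,q,r] = [q,r] − [p,r] + [p,q]. For instance
  ∂[0,1,4] = [1,4] − [0,4] + [0,1],
  ∂[1,2,6] = [2,6] − [1,6] + [1,2].
The 24×16 boundary matrix has rank 15 and Smith normal form diag(1,1,1,1,1,1,1,1,1,1,1,1,1,1,1).

From H_k ≅ ker(∂_k) / im(∂_{k+1}) we obtain:

  H_0: rank C_0 − rank ∂_1 = 8 − 7 = 1, and the invariant factors of ∂_1 are all 1, so H_0 ≅ Z.
  H_1: rank ker ∂_1 − rank ∂_2 = (24 − 7) − 15 = 2, and the invariant factors of ∂_2 are all 1, so H_1 ≅ Z^2.
  H_2: rank ker ∂_2 − rank ∂_3 = (16 − 15) − 0 = 1, and there is no ∂_3, so H_2 ≅ Z.

As a check, the Euler characteristic is 8 − 24 + 16 = 0, which agrees with 1 − 2 + 1 = 0.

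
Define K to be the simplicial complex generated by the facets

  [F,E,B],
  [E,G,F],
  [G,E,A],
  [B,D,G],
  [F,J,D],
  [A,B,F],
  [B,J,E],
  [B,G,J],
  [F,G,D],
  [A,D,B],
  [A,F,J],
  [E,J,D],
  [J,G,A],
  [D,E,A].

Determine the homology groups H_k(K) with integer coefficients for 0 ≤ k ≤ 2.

H_0 = Z,  H_1 = Z^2,  H_2 = Z.

Fix the vertex order A < B < D < E < F < G < J and write every simplex with vertices in increasing order. Then dim K = 2 and the simplices of K are:

  0-simplices (7): A, B, D, E, F, G, J
  1-simplices (21): AB, AD, AE, AF, AG, AJ, BD, BE, BF, BG, BJ, DE, DF, DG, DJ, EF, EG, EJ, FG, FJ, GJ
  2-simplices (14): ABD, ABF, ADE, AEG, AFJ, AGJ, BDG, BEF, BEJ, BGJ, DEJ, DFG, DFJ, EFG

Hence C_0 ≅ Z^7, C_1 ≅ Z^21, C_2 ≅ Z^14.

Boundary ∂_1: C_1 → C_0 sends each edge [p,q] (with p < q) to q − p. For instance
  ∂AD = D − A.
The 7×21 boundary matrix has rank 6 and Smith normal form diag(1,1,1,1,1,1).

Boundary ∂_2: C_2 → C_1 sends each 2-simplex [p,q,r] to [q,r] − [p,r] + [p,q]. For instance
  ∂ABF = BF − AF + AB,
  ∂BGJ = GJ − BJ + BG.
The 21×14 boundary matrix has rank 13 and Smith normal form diag(1,1,1,1,1,1,1,1,1,1,1,1,1).

From H_k ≅ ker(∂_k) / im(∂_{k+1}) we obtain:

  H_0: rank C_0 − rank ∂_1 = 7 − 6 = 1, and the invariant factors of ∂_1 are all 1, so H_0 = Z.
  H_1: rank ker ∂_1 − rank ∂_2 = (21 − 6) − 13 = 2, and the invariant factors of ∂_2 are all 1, so H_1 = Z^2.
  H_2: rank ker ∂_2 − rank ∂_3 = (14 − 13) − 0 = 1, and there is no ∂_3, so H_2 = Z.

As a check, the Euler characteristic is 7 − 21 + 14 = 0, which agrees with 1 − 2 + 1 = 0.
(K is a triangulation of the torus T^2.)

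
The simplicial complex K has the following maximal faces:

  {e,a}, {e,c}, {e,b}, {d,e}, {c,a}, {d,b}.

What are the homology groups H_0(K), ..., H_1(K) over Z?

Take the total order a < b < c < d < e on the vertex set. Then K (dimension 1) consists of the simplices:

  0-simplices (5): a, b, c, d, e
  1-simplices (6): ac, ae, bd, be, ce, de

Hence C_0 ≅ Z^5, C_1 ≅ Z^6.

Boundary ∂_1: C_1 → C_0 is given by ∂[p,q] = [q] − [p].
The 5×6 boundary matrix has rank 4 and Smith normal form diag(1,1,1,1).

Now H_k = ker ∂_k / im ∂_{k+1}, so:

  H_0: rank C_0 − rank ∂_1 = 5 − 4 = 1, and the invariant factors of ∂_1 are all 1, so H_0 = Z.
  H_1: rank ker ∂_1 − rank ∂_2 = (6 − 4) − 0 = 2, and there is no ∂_2, so H_1 = Z^2.

H_0 ≅ Z,  H_1 ≅ Z^2.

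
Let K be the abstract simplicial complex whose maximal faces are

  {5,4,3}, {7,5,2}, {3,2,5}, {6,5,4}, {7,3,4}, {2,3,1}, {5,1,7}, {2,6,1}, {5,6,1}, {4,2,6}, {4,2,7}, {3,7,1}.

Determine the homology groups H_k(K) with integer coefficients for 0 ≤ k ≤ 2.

Take the total order 1 < 2 < 3 < 4 < 5 < 6 < 7 on the vertex set. Then K (dimension 2) consists of the simplices:

  0-simplices (7): [1], [2], [3], [4], [5], [6], [7]
  1-simplices (18): [1,2], [1,3], [1,5], [1,6], [1,7], [2,3], [2,4], [2,5], [2,6], [2,7], [3,4], [3,5], [3,7], [4,5], [4,6], [4,7], [5,6], [5,7]
  2-simplices (12): [1,2,3], [1,2,6], [1,3,7], [1,5,6], [1,5,7], [2,3,5], [2,4,6], [2,4,7], [2,5,7], [3,4,5], [3,4,7], [4,5,6]

Hence C_0 ≅ Z^7, C_1 ≅ Z^18, C_2 ≅ Z^12.

Boundary ∂_1: C_1 → C_0 maps an edge to its endpoints' difference, ∂[p,q] = q − p. For instance
  ∂[3,5] = [5] − [3].
This gives a 7×18 integer matrix of rank 6; reducing to Smith normal form yields diagonal entries (1,1,1,1,1,1).

Boundary ∂_2: C_2 → C_1 maps a triangle to the signed sum of its edges. For instance
  ∂[1,5,6] = [5,6] − [1,6] + [1,5],
  ∂[1,5,7] = [5,7] − [1,7] + [1,5].
The 18×12 boundary matrix has rank 12 and Smith normal form diag(1,1,1,1,1,1,1,1,1,1,1,2).

From H_k ≅ ker(∂_k) / im(∂_{k+1}) we obtain:

  H_0: rank C_0 − rank ∂_1 = 7 − 6 = 1, and the invariant factors of ∂_1 are all 1, so H_0 ≅ Z.
  H_1: rank ker ∂_1 − rank ∂_2 = (18 − 6) − 12 = 0, and ∂_2 has invariant factor 2 > 1, so H_1 ≅ Z/2Z.
  H_2: rank ker ∂_2 − rank ∂_3 = (12 − 12) − 0 = 0, and there is no ∂_3, so H_2 ≅ 0.

H_0 = Z,  H_1 = Z/2Z,  H_2 = 0.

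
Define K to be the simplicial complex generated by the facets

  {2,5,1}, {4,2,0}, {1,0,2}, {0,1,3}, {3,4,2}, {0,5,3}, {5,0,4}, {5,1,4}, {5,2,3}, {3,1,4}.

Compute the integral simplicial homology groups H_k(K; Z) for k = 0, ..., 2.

H_0 = Z,  H_1 = Z_2,  H_2 = 0.

Fix the vertex order 0 < 1 < 2 < 3 < 4 < 5 and write every simplex with vertices in increasing order. Then dim K = 2 and the simplices of K are:

  0-simplices (6): [0], [1], [2], [3], [4], [5]
  1-simplices (15): [0,1], [0,2], [0,3], [0,4], [0,5], [1,2], [1,3], [1,4], [1,5], [2,3], [2,4], [2,5], [3,4], [3,5], [4,5]
  2-simplices (10): [0,1,2], [0,1,3], [0,2,4], [0,3,5], [0,4,5], [1,2,5], [1,3,4], [1,4,5], [2,3,4], [2,3,5]

giving chain groups C_0 ≅ Z^6, C_1 ≅ Z^15, C_2 ≅ Z^10.

∂_1: C_1 → C_0 maps an edge to its endpoints' difference, ∂[p,q] = q − p. For instance
  ∂[0,4] = [4] − [0].
The resulting 6×15 matrix has rank 5, and its Smith normal form has invariant factors (1,1,1,1,1).

∂_2: C_2 → C_1 acts by ∂[p,q,r] = [q,r] − [p,r] + [p,q]. For instance
  ∂[1,2,5] = [2,5] − [1,5] + [1,2],
  ∂[0,4,5] = [4,5] − [0,5] + [0,4].
This gives a 15×10 integer matrix of rank 10; reducing to Smith normal form yields diagonal entries (1,1,1,1,1,1,1,1,1,2).

Now H_k = ker ∂_k / im ∂_{k+1}, so:

  H_0: rank C_0 − rank ∂_1 = 6 − 5 = 1, and the invariant factors of ∂_1 are all 1, so H_0 = Z.
  H_1: rank ker ∂_1 − rank ∂_2 = (15 − 5) − 10 = 0, and ∂_2 has invariant factor 2 > 1, so H_1 = Z_2.
  H_2: rank ker ∂_2 − rank ∂_3 = (10 − 10) − 0 = 0, and there is no ∂_3, so H_2 = 0.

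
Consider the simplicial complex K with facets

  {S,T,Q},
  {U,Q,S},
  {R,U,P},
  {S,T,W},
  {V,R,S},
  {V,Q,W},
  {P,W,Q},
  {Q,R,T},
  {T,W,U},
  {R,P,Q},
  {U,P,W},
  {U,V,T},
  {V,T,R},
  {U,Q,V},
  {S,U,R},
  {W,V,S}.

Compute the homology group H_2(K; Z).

Order the vertices as P < Q < R < S < T < U < V < W. Listing each simplex with vertices in this order, K has dimension 2 with simplices:

  0-simplices (8): P, Q, R, S, T, U, V, W
  1-simplices (24): PQ, PR, PU, PW, QR, QS, QT, QU, QV, QW, RS, RT, RU, RV, ST, SU, SV, SW, TU, TV, TW, UV, UW, VW
  2-simplices (16): PQR, PQW, PRU, PUW, QRT, QST, QSU, QUV, QVW, RSU, RSV, RTV, STW, SVW, TUV, TUW

Hence C_0 ≅ Z^8, C_1 ≅ Z^24, C_2 ≅ Z^16.

∂_1: C_1 → C_0 maps an edge to its endpoints' difference, ∂[p,q] = q − p.
The 8×24 boundary matrix has rank 7 and Smith normal form diag(1,1,1,1,1,1,1).

Boundary ∂_2: C_2 → C_1 maps a triangle to the signed sum of its edges. For instance
  ∂PQW = QW − PW + PQ,
  ∂QUV = UV − QV + QU.
The resulting 24×16 matrix has rank 15, and its Smith normal form has invariant factors (1,1,1,1,1,1,1,1,1,1,1,1,1,1,1).

Computing H_k = (kernel of ∂_k) / (image of ∂_{k+1}):

  H_2: rank ker ∂_2 − rank ∂_3 = (16 − 15) − 0 = 1, and there is no ∂_3, so H_2 ≅ Z.

H_2 = Z.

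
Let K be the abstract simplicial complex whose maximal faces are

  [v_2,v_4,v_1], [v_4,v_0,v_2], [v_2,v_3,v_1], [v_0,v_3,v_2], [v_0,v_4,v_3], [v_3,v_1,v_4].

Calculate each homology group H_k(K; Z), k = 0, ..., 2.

We work with the vertex ordering v_0 < v_1 < v_2 < v_3 < v_4. The simplices of K, each written with vertices in increasing order, are:

  0-simplices (5): [v_0], [v_1], [v_2], [v_3], [v_4]
  1-simplices (9): [v_0,v_2], [v_0,v_3], [v_0,v_4], [v_1,v_2], [v_1,v_3], [v_1,v_4], [v_2,v_3], [v_2,v_4], [v_3,v_4]
  2-simplices (6): [v_0,v_2,v_3], [v_0,v_2,v_4], [v_0,v_3,v_4], [v_1,v_2,v_3], [v_1,v_2,v_4], [v_1,v_3,v_4]

giving chain groups C_0 ≅ Z^5, C_1 ≅ Z^9, C_2 ≅ Z^6.

The boundary map ∂_1: C_1 → C_0 is given by ∂[p,q] = [q] − [p].
The resulting 5×9 matrix has rank 4, and its Smith normal form has invariant factors (1,1,1,1).

Boundary ∂_2: C_2 → C_1 acts by ∂[p,q,r] = [q,r] − [p,r] + [p,q]. For instance
  ∂[v_0,v_2,v_3] = [v_2,v_3] − [v_0,v_3] + [v_0,v_2],
  ∂[v_0,v_3,v_4] = [v_3,v_4] − [v_0,v_4] + [v_0,v_3].
As a 9×6 matrix over Z this has rank 5, with invariant factors (1,1,1,1,1).

Now H_k = ker ∂_k / im ∂_{k+1}, so:

  H_0: rank C_0 − rank ∂_1 = 5 − 4 = 1, and the invariant factors of ∂_1 are all 1, so H_0 ≅ Z.
  H_1: rank ker ∂_1 − rank ∂_2 = (9 − 4) − 5 = 0, and the invariant factors of ∂_2 are all 1, so H_1 ≅ 0.
  H_2: rank ker ∂_2 − rank ∂_3 = (6 − 5) − 0 = 1, and there is no ∂_3, so H_2 ≅ Z.

(K is a triangulation of the 2-sphere S^2.)

H_0 = Z,  H_1 = 0,  H_2 = Z.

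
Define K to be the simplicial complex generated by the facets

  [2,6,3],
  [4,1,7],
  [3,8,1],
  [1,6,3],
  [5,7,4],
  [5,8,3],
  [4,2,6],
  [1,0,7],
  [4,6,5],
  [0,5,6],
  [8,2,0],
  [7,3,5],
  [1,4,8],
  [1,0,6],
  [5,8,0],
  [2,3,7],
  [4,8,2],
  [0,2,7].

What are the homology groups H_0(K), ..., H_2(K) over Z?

We work with the vertex ordering 0 < 1 < 2 < 3 < 4 < 5 < 6 < 7 < 8. The simplices of K, each written with vertices in increasing order, are:

  0-simplices (9): [0], [1], [2], [3], [4], [5], [6], [7], [8]
  1-simplices (27): (27 of them)
  2-simplices (18): [0,1,6], [0,1,7], [0,2,7], [0,2,8], [0,5,6], [0,5,8], [1,3,6], [1,3,8], [1,4,7], [1,4,8], [2,3,6], [2,3,7], [2,4,6], [2,4,8], [3,5,7], [3,5,8], [4,5,6], [4,5,7]

Hence C_0 ≅ Z^9, C_1 ≅ Z^27, C_2 ≅ Z^18.

∂_1: C_1 → C_0 maps an edge to its endpoints' difference, ∂[p,q] = q − p.
The 9×27 boundary matrix has rank 8 and Smith normal form diag(1,1,1,1,1,1,1,1).

Boundary ∂_2: C_2 → C_1 sends each 2-simplex [p,q,r] to [q,r] − [p,r] + [p,q]. For instance
  ∂[3,5,7] = [5,7] − [3,7] + [3,5],
  ∂[2,3,7] = [3,7] − [2,7] + [2,3].
This gives a 27×18 integer matrix of rank 17; reducing to Smith normal form yields diagonal entries (1,1,1,1,1,1,1,1,1,1,1,1,1,1,1,1,1).

Now H_k = ker ∂_k / im ∂_{k+1}, so:

  H_0: rank C_0 − rank ∂_1 = 9 − 8 = 1, and the invariant factors of ∂_1 are all 1, so H_0 ≅ Z.
  H_1: rank ker ∂_1 − rank ∂_2 = (27 − 8) − 17 = 2, and the invariant factors of ∂_2 are all 1, so H_1 ≅ Z^2.
  H_2: rank ker ∂_2 − rank ∂_3 = (18 − 17) − 0 = 1, and there is no ∂_3, so H_2 ≅ Z.

H_0 ≅ Z,  H_1 ≅ Z^2,  H_2 ≅ Z.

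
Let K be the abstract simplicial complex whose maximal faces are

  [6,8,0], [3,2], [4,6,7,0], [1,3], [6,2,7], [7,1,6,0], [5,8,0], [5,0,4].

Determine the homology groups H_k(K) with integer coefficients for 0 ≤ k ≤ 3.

We work with the vertex ordering 0 < 1 < 2 < 3 < 4 < 5 < 6 < 7 < 8. The simplices of K, each written with vertices in increasing order, are:

  0-simplices (9): [0], [1], [2], [3], [4], [5], [6], [7], [8]
  1-simplices (18): [0,1], [0,4], [0,5], [0,6], [0,7], [0,8], [1,3], [1,6], [1,7], [2,3], [2,6], [2,7], [4,5], [4,6], [4,7], [5,8], [6,7], [6,8]
  2-simplices (11): [0,1,6], [0,1,7], [0,4,5], [0,4,6], [0,4,7], [0,5,8], [0,6,7], [0,6,8], [1,6,7], [2,6,7], [4,6,7]
  3-simplices (2): [0,1,6,7], [0,4,6,7]

so the chain groups are C_0 ≅ Z^9, C_1 ≅ Z^18, C_2 ≅ Z^11, C_3 ≅ Z^2.

∂_1: C_1 → C_0 sends each edge [p,q] (with p < q) to q − p. For instance
  ∂[6,7] = [7] − [6].
The resulting 9×18 matrix has rank 8, and its Smith normal form has invariant factors (1,1,1,1,1,1,1,1).

The boundary map ∂_2: C_2 → C_1 acts by ∂[p,q,r] = [q,r] − [p,r] + [p,q]. For instance
  ∂[0,5,8] = [5,8] − [0,8] + [0,5],
  ∂[2,6,7] = [6,7] − [2,7] + [2,6].
As a 18×11 matrix over Z this has rank 9, with invariant factors (1,1,1,1,1,1,1,1,1).

∂_3: C_3 → C_2 sends each 3-simplex σ to the alternating sum Σ_i (−1)^i (σ with its i-th vertex removed). For instance
  ∂[0,1,6,7] = [1,6,7] − [0,6,7] + [0,1,7] − [0,1,6],
  ∂[0,4,6,7] = [4,6,7] − [0,6,7] + [0,4,7] − [0,4,6].
As a 11×2 matrix over Z this has rank 2, with invariant factors (1,1).

Reading off H_k = ker ∂_k / im ∂_{k+1}:

  H_0: rank C_0 − rank ∂_1 = 9 − 8 = 1, and the invariant factors of ∂_1 are all 1, so H_0 = Z.
  H_1: rank ker ∂_1 − rank ∂_2 = (18 − 8) − 9 = 1, and the invariant factors of ∂_2 are all 1, so H_1 = Z.
  H_2: rank ker ∂_2 − rank ∂_3 = (11 − 9) − 2 = 0, and the invariant factors of ∂_3 are all 1, so H_2 = 0.
  H_3: rank ker ∂_3 − rank ∂_4 = (2 − 2) − 0 = 0, and there is no ∂_4, so H_3 = 0.

H_0 = Z,  H_1 = Z,  H_2 = 0,  H_3 = 0.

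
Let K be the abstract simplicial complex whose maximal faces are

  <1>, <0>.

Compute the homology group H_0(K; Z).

H_0 = Z^2.

We work with the vertex ordering 0 < 1. The simplices of K, each written with vertices in increasing order, are:

  0-simplices (2): [0], [1]

so the chain groups are C_0 ≅ Z^2.

From H_k ≅ ker(∂_k) / im(∂_{k+1}) we obtain:

  H_0: rank C_0 − rank ∂_1 = 2 − 0 = 2, and there is no ∂_1, so H_0 = Z^2.

(K is a triangulation of a set of 2 points.)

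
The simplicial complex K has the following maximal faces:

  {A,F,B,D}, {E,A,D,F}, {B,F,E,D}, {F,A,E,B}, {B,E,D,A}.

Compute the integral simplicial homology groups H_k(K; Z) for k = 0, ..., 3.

H_0 = Z,  H_1 = 0,  H_2 = 0,  H_3 = Z.

Take the total order A < B < D < E < F on the vertex set. Then K (dimension 3) consists of the simplices:

  0-simplices (5): A, B, D, E, F
  1-simplices (10): AB, AD, AE, AF, BD, BE, BF, DE, DF, EF
  2-simplices (10): ABD, ABE, ABF, ADE, ADF, AEF, BDE, BDF, BEF, DEF
  3-simplices (5): ABDE, ABDF, ABEF, ADEF, BDEF

so the chain groups are C_0 ≅ Z^5, C_1 ≅ Z^10, C_2 ≅ Z^10, C_3 ≅ Z^5.

The boundary map ∂_1: C_1 → C_0 sends each edge [p,q] (with p < q) to q − p.
The resulting 5×10 matrix has rank 4, and its Smith normal form has invariant factors (1,1,1,1).

The boundary map ∂_2: C_2 → C_1 maps a triangle to the signed sum of its edges. For instance
  ∂AEF = EF − AF + AE,
  ∂ABF = BF − AF + AB.
As a 10×10 matrix over Z this has rank 6, with invariant factors (1,1,1,1,1,1).

∂_3: C_3 → C_2 sends each 3-simplex σ to the alternating sum Σ_i (−1)^i (σ with its i-th vertex removed). For instance
  ∂ABEF = BEF − AEF + ABF − ABE,
  ∂BDEF = DEF − BEF + BDF − BDE.
As a 10×5 matrix over Z this has rank 4, with invariant factors (1,1,1,1).

Computing H_k = (kernel of ∂_k) / (image of ∂_{k+1}):

  H_0: rank C_0 − rank ∂_1 = 5 − 4 = 1, and the invariant factors of ∂_1 are all 1, so H_0 ≅ Z.
  H_1: rank ker ∂_1 − rank ∂_2 = (10 − 4) − 6 = 0, and the invariant factors of ∂_2 are all 1, so H_1 ≅ 0.
  H_2: rank ker ∂_2 − rank ∂_3 = (10 − 6) − 4 = 0, and the invariant factors of ∂_3 are all 1, so H_2 ≅ 0.
  H_3: rank ker ∂_3 − rank ∂_4 = (5 − 4) − 0 = 1, and there is no ∂_4, so H_3 ≅ Z.

As a check, the Euler characteristic is 5 − 10 + 10 − 5 = 0, which agrees with 1 − 0 + 0 − 1 = 0.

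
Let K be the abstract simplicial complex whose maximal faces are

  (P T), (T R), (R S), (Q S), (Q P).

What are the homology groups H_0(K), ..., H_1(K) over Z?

H_0 = Z,  H_1 = Z.

Take the total order P < Q < R < S < T on the vertex set. Then K (dimension 1) consists of the simplices:

  0-simplices (5): P, Q, R, S, T
  1-simplices (5): PQ, PT, QS, RS, RT

giving chain groups C_0 ≅ Z^5, C_1 ≅ Z^5.

∂_1: C_1 → C_0 is given by ∂[p,q] = [q] − [p]. For instance
  ∂RS = S − R.
This gives a 5×5 integer matrix of rank 4; reducing to Smith normal form yields diagonal entries (1,1,1,1).

Now H_k = ker ∂_k / im ∂_{k+1}, so:

  H_0: rank C_0 − rank ∂_1 = 5 − 4 = 1, and the invariant factors of ∂_1 are all 1, so H_0 = Z.
  H_1: rank ker ∂_1 − rank ∂_2 = (5 − 4) − 0 = 1, and there is no ∂_2, so H_1 = Z.

As a check, the Euler characteristic is 5 − 5 = 0, which agrees with 1 − 1 = 0.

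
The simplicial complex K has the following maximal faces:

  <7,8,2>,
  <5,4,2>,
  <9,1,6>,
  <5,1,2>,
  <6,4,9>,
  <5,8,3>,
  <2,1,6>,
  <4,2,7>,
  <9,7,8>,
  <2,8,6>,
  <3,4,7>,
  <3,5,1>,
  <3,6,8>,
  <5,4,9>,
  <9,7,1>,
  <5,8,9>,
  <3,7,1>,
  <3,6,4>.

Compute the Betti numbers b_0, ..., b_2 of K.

b_0 = 1, b_1 = 2, b_2 = 1.

Fix the vertex order 1 < 2 < 3 < 4 < 5 < 6 < 7 < 8 < 9 and write every simplex with vertices in increasing order. Then dim K = 2 and the simplices of K are:

  0-simplices (9): [1], [2], [3], [4], [5], [6], [7], [8], [9]
  1-simplices (27): (27 of them)
  2-simplices (18): [1,2,5], [1,2,6], [1,3,5], [1,3,7], [1,6,9], [1,7,9], [2,4,5], [2,4,7], [2,6,8], [2,7,8], [3,4,6], [3,4,7], [3,5,8], [3,6,8], [4,5,9], [4,6,9], [5,8,9], [7,8,9]

so the chain groups are C_0 ≅ Z^9, C_1 ≅ Z^27, C_2 ≅ Z^18.

Boundary ∂_1: C_1 → C_0 maps an edge to its endpoints' difference, ∂[p,q] = q − p.
As a 9×27 matrix over Z this has rank 8, with invariant factors (1,1,1,1,1,1,1,1).

Boundary ∂_2: C_2 → C_1 maps a triangle to the signed sum of its edges. For instance
  ∂[1,2,5] = [2,5] − [1,5] + [1,2],
  ∂[3,4,6] = [4,6] − [3,6] + [3,4].
This gives a 27×18 integer matrix of rank 17; reducing to Smith normal form yields diagonal entries (1,1,1,1,1,1,1,1,1,1,1,1,1,1,1,1,1).

Now H_k = ker ∂_k / im ∂_{k+1}, so:

  H_0: rank C_0 − rank ∂_1 = 9 − 8 = 1, and the invariant factors of ∂_1 are all 1, so H_0 = Z.
  H_1: rank ker ∂_1 − rank ∂_2 = (27 − 8) − 17 = 2, and the invariant factors of ∂_2 are all 1, so H_1 = Z^2.
  H_2: rank ker ∂_2 − rank ∂_3 = (18 − 17) − 0 = 1, and there is no ∂_3, so H_2 = Z.

(K is a triangulation of the torus T^2.)

Hence the Betti numbers are b_0 = 1, b_1 = 2, b_2 = 1.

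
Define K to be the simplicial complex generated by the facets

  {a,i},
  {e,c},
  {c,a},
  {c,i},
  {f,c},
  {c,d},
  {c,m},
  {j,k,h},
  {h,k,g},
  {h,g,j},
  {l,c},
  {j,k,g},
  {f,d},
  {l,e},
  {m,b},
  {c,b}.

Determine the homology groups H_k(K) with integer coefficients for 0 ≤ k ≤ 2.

Take the total order a < b < c < d < e < f < g < h < i < j < k < l < m on the vertex set. Then K (dimension 2) consists of the simplices:

  0-simplices (13): a, b, c, d, e, f, g, h, i, j, k, l, m
  1-simplices (18): ac, ai, bc, bm, cd, ce, cf, ci, cl, cm, df, el, gh, gj, gk, hj, hk, jk
  2-simplices (4): ghj, ghk, gjk, hjk

Hence C_0 ≅ Z^13, C_1 ≅ Z^18, C_2 ≅ Z^4.

Boundary ∂_1: C_1 → C_0 maps an edge to its endpoints' difference, ∂[p,q] = q − p. For instance
  ∂cl = l − c.
This gives a 13×18 integer matrix of rank 11; reducing to Smith normal form yields diagonal entries (1,1,1,1,1,1,1,1,1,1,1).

∂_2: C_2 → C_1 maps a triangle to the signed sum of its edges. For instance
  ∂gjk = jk − gk + gj,
  ∂hjk = jk − hk + hj.
The 18×4 boundary matrix has rank 3 and Smith normal form diag(1,1,1).

Reading off H_k = ker ∂_k / im ∂_{k+1}:

  H_0: rank C_0 − rank ∂_1 = 13 − 11 = 2, and the invariant factors of ∂_1 are all 1, so H_0 ≅ Z^2.
  H_1: rank ker ∂_1 − rank ∂_2 = (18 − 11) − 3 = 4, and the invariant factors of ∂_2 are all 1, so H_1 ≅ Z^4.
  H_2: rank ker ∂_2 − rank ∂_3 = (4 − 3) − 0 = 1, and there is no ∂_3, so H_2 ≅ Z.

H_0 ≅ Z^2,  H_1 ≅ Z^4,  H_2 ≅ Z.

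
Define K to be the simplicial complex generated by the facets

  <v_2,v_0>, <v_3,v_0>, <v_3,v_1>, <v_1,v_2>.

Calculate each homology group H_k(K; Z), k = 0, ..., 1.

We work with the vertex ordering v_0 < v_1 < v_2 < v_3. The simplices of K, each written with vertices in increasing order, are:

  0-simplices (4): [v_0], [v_1], [v_2], [v_3]
  1-simplices (4): [v_0,v_2], [v_0,v_3], [v_1,v_2], [v_1,v_3]

Hence C_0 ≅ Z^4, C_1 ≅ Z^4.

The boundary map ∂_1: C_1 → C_0 sends each edge [p,q] (with p < q) to q − p. For instance
  ∂[v_1,v_2] = [v_2] − [v_1].
As a 4×4 matrix over Z this has rank 3, with invariant factors (1,1,1).

Now H_k = ker ∂_k / im ∂_{k+1}, so:

  H_0: rank C_0 − rank ∂_1 = 4 − 3 = 1, and the invariant factors of ∂_1 are all 1, so H_0 = Z.
  H_1: rank ker ∂_1 − rank ∂_2 = (4 − 3) − 0 = 1, and there is no ∂_2, so H_1 = Z.

H_0 ≅ Z,  H_1 ≅ Z.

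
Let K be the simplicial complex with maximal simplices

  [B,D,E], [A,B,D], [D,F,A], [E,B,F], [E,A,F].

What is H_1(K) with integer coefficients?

Order the vertices as A < B < D < E < F. Listing each simplex with vertices in this order, K has dimension 2 with simplices:

  0-simplices (5): A, B, D, E, F
  1-simplices (10): AB, AD, AE, AF, BD, BE, BF, DE, DF, EF
  2-simplices (5): ABD, ADF, AEF, BDE, BEF

so the chain groups are C_0 ≅ Z^5, C_1 ≅ Z^10, C_2 ≅ Z^5.

Boundary ∂_1: C_1 → C_0 is given by ∂[p,q] = [q] − [p]. For instance
  ∂BF = F − B.
As a 5×10 matrix over Z this has rank 4, with invariant factors (1,1,1,1).

The boundary map ∂_2: C_2 → C_1 maps a triangle to the signed sum of its edges. For instance
  ∂ABD = BD − AD + AB,
  ∂AEF = EF − AF + AE.
As a 10×5 matrix over Z this has rank 5, with invariant factors (1,1,1,1,1).

From H_k ≅ ker(∂_k) / im(∂_{k+1}) we obtain:

  H_1: rank ker ∂_1 − rank ∂_2 = (10 − 4) − 5 = 1, and the invariant factors of ∂_2 are all 1, so H_1 = Z.

(K is a triangulation of the Möbius band.)

H_1 ≅ Z.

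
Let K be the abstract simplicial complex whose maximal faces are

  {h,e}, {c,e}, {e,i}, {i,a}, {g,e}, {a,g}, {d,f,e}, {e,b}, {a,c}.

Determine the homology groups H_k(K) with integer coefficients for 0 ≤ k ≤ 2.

K has 9 vertices, 11 edges, 1 triangle.
rank ∂_0 = 0, rank ∂_1 = 8 ⇒ b_0 = 9 − 0 − 8 = 1; all invariant factors of ∂_1 are 1 so no torsion. So H_0 = Z.
rank ∂_1 = 8, rank ∂_2 = 1 ⇒ b_1 = 11 − 8 − 1 = 2; all invariant factors of ∂_2 are 1 so no torsion. So H_1 = Z^2.
rank ∂_2 = 1, rank ∂_3 = 0 ⇒ b_2 = 1 − 1 − 0 = 0. So H_2 = 0.

H_0 = Z,  H_1 = Z^2,  H_2 = 0.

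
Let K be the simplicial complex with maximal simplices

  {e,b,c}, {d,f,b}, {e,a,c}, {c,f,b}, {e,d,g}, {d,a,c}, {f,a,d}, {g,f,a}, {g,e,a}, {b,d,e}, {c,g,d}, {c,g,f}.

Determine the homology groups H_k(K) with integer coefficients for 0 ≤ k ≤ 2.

Order the vertices as a < b < c < d < e < f < g. Listing each simplex with vertices in this order, K has dimension 2 with simplices:

  0-simplices (7): a, b, c, d, e, f, g
  1-simplices (18): ac, ad, ae, af, ag, bc, bd, be, bf, cd, ce, cf, cg, de, df, dg, eg, fg
  2-simplices (12): acd, ace, adf, aeg, afg, bce, bcf, bde, bdf, cdg, cfg, deg

Hence C_0 ≅ Z^7, C_1 ≅ Z^18, C_2 ≅ Z^12.

Boundary ∂_1: C_1 → C_0 sends each edge [p,q] (with p < q) to q − p. For instance
  ∂be = e − b.
This gives a 7×18 integer matrix of rank 6; reducing to Smith normal form yields diagonal entries (1,1,1,1,1,1).

Boundary ∂_2: C_2 → C_1 acts by ∂[p,q,r] = [q,r] − [p,r] + [p,q]. For instance
  ∂adf = df − af + ad,
  ∂ace = ce − ae + ac.
As a 18×12 matrix over Z this has rank 12, with invariant factors (1,1,1,1,1,1,1,1,1,1,1,2).

Now H_k = ker ∂_k / im ∂_{k+1}, so:

  H_0: rank C_0 − rank ∂_1 = 7 − 6 = 1, and the invariant factors of ∂_1 are all 1, so H_0 ≅ Z.
  H_1: rank ker ∂_1 − rank ∂_2 = (18 − 6) − 12 = 0, and ∂_2 has invariant factor 2 > 1, so H_1 ≅ Z/2.
  H_2: rank ker ∂_2 − rank ∂_3 = (12 − 12) − 0 = 0, and there is no ∂_3, so H_2 ≅ 0.

(K is a triangulation of the real projective plane RP^2.)

H_0 = Z,  H_1 = Z/2,  H_2 = 0.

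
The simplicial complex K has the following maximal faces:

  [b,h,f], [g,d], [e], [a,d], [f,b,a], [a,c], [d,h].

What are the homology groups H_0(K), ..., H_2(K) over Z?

H_0 = Z^2,  H_1 = Z,  H_2 = 0.

We work with the vertex ordering a < b < c < d < e < f < g < h. The simplices of K, each written with vertices in increasing order, are:

  0-simplices (8): a, b, c, d, e, f, g, h
  1-simplices (9): ab, ac, ad, af, bf, bh, dg, dh, fh
  2-simplices (2): abf, bfh

Hence C_0 ≅ Z^8, C_1 ≅ Z^9, C_2 ≅ Z^2.

Boundary ∂_1: C_1 → C_0 is given by ∂[p,q] = [q] − [p]. For instance
  ∂bh = h − b.
The 8×9 boundary matrix has rank 6 and Smith normal form diag(1,1,1,1,1,1).

The boundary map ∂_2: C_2 → C_1 maps a triangle to the signed sum of its edges. For instance
  ∂bfh = fh − bh + bf,
  ∂abf = bf − af + ab.
This gives a 9×2 integer matrix of rank 2; reducing to Smith normal form yields diagonal entries (1,1).

Reading off H_k = ker ∂_k / im ∂_{k+1}:

  H_0: rank C_0 − rank ∂_1 = 8 − 6 = 2, and the invariant factors of ∂_1 are all 1, so H_0 ≅ Z^2.
  H_1: rank ker ∂_1 − rank ∂_2 = (9 − 6) − 2 = 1, and the invariant factors of ∂_2 are all 1, so H_1 ≅ Z.
  H_2: rank ker ∂_2 − rank ∂_3 = (2 − 2) − 0 = 0, and there is no ∂_3, so H_2 ≅ 0.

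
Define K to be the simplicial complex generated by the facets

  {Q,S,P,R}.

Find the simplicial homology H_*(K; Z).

K has 4 vertices, 6 edges, 4 triangles, 1 3-simplex.
rank ∂_0 = 0, rank ∂_1 = 3 ⇒ b_0 = 4 − 0 − 3 = 1; all invariant factors of ∂_1 are 1 so no torsion. So H_0 ≅ Z.
rank ∂_1 = 3, rank ∂_2 = 3 ⇒ b_1 = 6 − 3 − 3 = 0; all invariant factors of ∂_2 are 1 so no torsion. So H_1 ≅ 0.
rank ∂_2 = 3, rank ∂_3 = 1 ⇒ b_2 = 4 − 3 − 1 = 0; all invariant factors of ∂_3 are 1 so no torsion. So H_2 ≅ 0.
rank ∂_3 = 1, rank ∂_4 = 0 ⇒ b_3 = 1 − 1 − 0 = 0. So H_3 ≅ 0.

H_0 = Z,  H_1 = 0,  H_2 = 0,  H_3 = 0.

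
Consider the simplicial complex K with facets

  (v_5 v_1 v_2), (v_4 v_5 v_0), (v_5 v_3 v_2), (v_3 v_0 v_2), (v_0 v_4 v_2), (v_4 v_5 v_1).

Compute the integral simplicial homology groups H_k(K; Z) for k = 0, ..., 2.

H_0 ≅ Z,  H_1 ≅ Z,  H_2 = 0.

Fix the vertex order v_0 < v_1 < v_2 < v_3 < v_4 < v_5 and write every simplex with vertices in increasing order. Then dim K = 2 and the simplices of K are:

  0-simplices (6): [v_0], [v_1], [v_2], [v_3], [v_4], [v_5]
  1-simplices (12): [v_0,v_2], [v_0,v_3], [v_0,v_4], [v_0,v_5], [v_1,v_2], [v_1,v_4], [v_1,v_5], [v_2,v_3], [v_2,v_4], [v_2,v_5], [v_3,v_5], [v_4,v_5]
  2-simplices (6): [v_0,v_2,v_3], [v_0,v_2,v_4], [v_0,v_4,v_5], [v_1,v_2,v_5], [v_1,v_4,v_5], [v_2,v_3,v_5]

giving chain groups C_0 ≅ Z^6, C_1 ≅ Z^12, C_2 ≅ Z^6.

The boundary map ∂_1: C_1 → C_0 is given by ∂[p,q] = [q] − [p]. For instance
  ∂[v_2,v_5] = [v_5] − [v_2].
This gives a 6×12 integer matrix of rank 5; reducing to Smith normal form yields diagonal entries (1,1,1,1,1).

∂_2: C_2 → C_1 sends each 2-simplex [p,q,r] to [q,r] − [p,r] + [p,q]. For instance
  ∂[v_1,v_2,v_5] = [v_2,v_5] − [v_1,v_5] + [v_1,v_2],
  ∂[v_0,v_2,v_3] = [v_2,v_3] − [v_0,v_3] + [v_0,v_2].
The 12×6 boundary matrix has rank 6 and Smith normal form diag(1,1,1,1,1,1).

Computing H_k = (kernel of ∂_k) / (image of ∂_{k+1}):

  H_0: rank C_0 − rank ∂_1 = 6 − 5 = 1, and the invariant factors of ∂_1 are all 1, so H_0 = Z.
  H_1: rank ker ∂_1 − rank ∂_2 = (12 − 5) − 6 = 1, and the invariant factors of ∂_2 are all 1, so H_1 = Z.
  H_2: rank ker ∂_2 − rank ∂_3 = (6 − 6) − 0 = 0, and there is no ∂_3, so H_2 = 0.

(K is a triangulation of the cylinder S^1 x I.)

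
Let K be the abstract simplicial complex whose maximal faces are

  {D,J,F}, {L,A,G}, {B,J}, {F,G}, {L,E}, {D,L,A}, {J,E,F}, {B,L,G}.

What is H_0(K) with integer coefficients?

Take the total order A < B < D < E < F < G < J < L on the vertex set. Then K (dimension 2) consists of the simplices:

  0-simplices (8): A, B, D, E, F, G, J, L
  1-simplices (15): AD, AG, AL, BG, BJ, BL, DF, DJ, DL, EF, EJ, EL, FG, FJ, GL
  2-simplices (5): ADL, AGL, BGL, DFJ, EFJ

so the chain groups are C_0 ≅ Z^8, C_1 ≅ Z^15, C_2 ≅ Z^5.

The boundary map ∂_1: C_1 → C_0 sends each edge [p,q] (with p < q) to q − p. For instance
  ∂DJ = J − D.
The 8×15 boundary matrix has rank 7 and Smith normal form diag(1,1,1,1,1,1,1).

Boundary ∂_2: C_2 → C_1 sends each 2-simplex [p,q,r] to [q,r] − [p,r] + [p,q]. For instance
  ∂DFJ = FJ − DJ + DF,
  ∂ADL = DL − AL + AD.
The resulting 15×5 matrix has rank 5, and its Smith normal form has invariant factors (1,1,1,1,1).

Reading off H_k = ker ∂_k / im ∂_{k+1}:

  H_0: rank C_0 − rank ∂_1 = 8 − 7 = 1, and the invariant factors of ∂_1 are all 1, so H_0 ≅ Z.

H_0 = Z.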